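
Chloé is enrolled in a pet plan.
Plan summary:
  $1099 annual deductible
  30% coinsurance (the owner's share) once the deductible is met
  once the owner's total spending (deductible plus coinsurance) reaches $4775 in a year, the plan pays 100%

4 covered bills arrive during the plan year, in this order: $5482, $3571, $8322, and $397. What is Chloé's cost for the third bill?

$1289.80

Claim 1 ($5482): $1099 finishes the deductible; $4383 goes to coinsurance; 30% of $4383 = $1314.90. Owner owes $2413.90 (running OOP $2413.90).
Claim 2 ($3571): deductible met; 30% of $3571 = $1071.30. Cost to owner: $1071.30. OOP to date $3485.20.
Claim 3 ($8322): deductible met; 30% of $8322 = $2496.60. That would push OOP to $5981.80, over the $4775 cap, so owner pays $4775 − $3485.20 = $1289.80.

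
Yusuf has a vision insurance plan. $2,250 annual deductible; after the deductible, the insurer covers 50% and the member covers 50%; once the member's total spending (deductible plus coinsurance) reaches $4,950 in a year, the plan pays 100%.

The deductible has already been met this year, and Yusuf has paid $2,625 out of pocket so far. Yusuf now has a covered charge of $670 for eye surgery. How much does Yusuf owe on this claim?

The deductible is already satisfied, so the full bill goes to coinsurance.
Coinsurance: $670 × 50% = $335.
Cumulative spending $2,625 + $335 = $2,960 stays under the $4,950 maximum.

$335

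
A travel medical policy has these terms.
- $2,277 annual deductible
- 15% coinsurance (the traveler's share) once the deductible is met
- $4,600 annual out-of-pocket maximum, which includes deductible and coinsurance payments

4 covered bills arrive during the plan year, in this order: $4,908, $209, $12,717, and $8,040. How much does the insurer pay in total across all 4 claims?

$21,274

Bill 1, $4,908: $2,277 finishes the deductible; $2,631 goes to coinsurance; 15% of $2,631 = $394.65. Cost to traveler: $2,671.65. OOP to date $2,671.65. Plan pays $4,908 − $2,671.65 = $2,236.35.
Bill 2, $209: deductible met; 15% of $209 = $31.35. Traveler pays $31.35; OOP now $2,703. Insurer: $209 − $31.35 = $177.65.
Bill 3, $12,717: deductible met; 15% of $12,717 = $1,907.55. Adding that to $2,703 gives $4,610.55, past the $4,600 cap; traveler pays only $4,600 − $2,703 = $1,897. Plan pays $12,717 − $1,897 = $10,820.
Bill 4, $8,040: deductible met; 15% of $8,040 = $1,206. Adding that to $4,600 gives $5,806, past the $4,600 cap; traveler pays only $4,600 − $4,600 = $0. Plan pays $8,040 − $0 = $8,040.
Insurer total: $2,236.35 + $177.65 + $10,820 + $8,040 = $21,274.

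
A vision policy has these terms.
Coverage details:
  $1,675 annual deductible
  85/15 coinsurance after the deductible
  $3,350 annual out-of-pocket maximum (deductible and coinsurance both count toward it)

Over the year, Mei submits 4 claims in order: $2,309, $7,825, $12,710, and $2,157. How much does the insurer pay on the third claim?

$12,303.85

Claim 1 — $2,309: $1,675 finishes the deductible; $634 goes to coinsurance; 15% of $634 = $95.10. Member owes $1,770.10 (running OOP $1,770.10). Insurer: $2,309 − $1,770.10 = $538.90.
Claim 2 — $7,825: deductible already satisfied, so member's share is 15% × $7,825 = $1,173.75. Member owes $1,173.75 (running OOP $2,943.85). Insurer: $7,825 − $1,173.75 = $6,651.25.
Claim 3 — $12,710: deductible already satisfied, so member's share is 15% × $12,710 = $1,906.50. OOP would hit $4,850.35 > $3,350, so the cap limits the member to $3,350 − $2,943.85 = $406.15. Plan pays $12,710 − $406.15 = $12,303.85.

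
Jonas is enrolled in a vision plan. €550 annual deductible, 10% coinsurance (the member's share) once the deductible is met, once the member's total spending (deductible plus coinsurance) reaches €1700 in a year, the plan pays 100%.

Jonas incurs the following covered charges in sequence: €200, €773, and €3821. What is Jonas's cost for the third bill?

Bill 1, €200: fully absorbed by the deductible. Cost to member: €200. OOP to date €200.
Bill 2, €773: €350 finishes the deductible; €423 goes to coinsurance; coinsurance €423 × 10% = €42.30. Member owes €392.30 (running OOP €592.30).
Bill 3, €3821: 10% coinsurance on €3821 = €382.10. Member owes €382.10 (running OOP €974.40).

€382.10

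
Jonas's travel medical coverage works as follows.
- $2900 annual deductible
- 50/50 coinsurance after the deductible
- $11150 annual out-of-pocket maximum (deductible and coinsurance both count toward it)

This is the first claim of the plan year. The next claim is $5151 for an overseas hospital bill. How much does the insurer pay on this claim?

Nothing has been paid toward the $2900 deductible, so the first $2900 of this charge is applied there.
The remaining $2251 (= $5151 − $2900) moves to coinsurance.
Traveler's 50% share of $2251 is $1125.50.
That puts the traveler's cost at $2900 + $1125.50 = $4025.50 before any cap.
Cumulative spending $0 + $4025.50 = $4025.50 stays under the $11150 maximum.
The plan picks up $5151 − $4025.50 = $1125.50.

$1125.50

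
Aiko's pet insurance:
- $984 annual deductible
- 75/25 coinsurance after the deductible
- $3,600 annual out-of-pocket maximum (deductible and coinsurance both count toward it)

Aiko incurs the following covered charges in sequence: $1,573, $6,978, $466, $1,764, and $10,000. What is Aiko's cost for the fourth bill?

$441

Claim 1 — $1,573: $984 finishes the deductible; $589 goes to coinsurance; owner's 25% is $147.25. Owner pays $1,131.25; OOP now $1,131.25.
Claim 2 — $6,978: deductible already satisfied, so owner's share is 25% × $6,978 = $1,744.50. Owner owes $1,744.50 (running OOP $2,875.75).
Claim 3 — $466: deductible already satisfied, so owner's share is 25% × $466 = $116.50. Owner pays $116.50; OOP now $2,992.25.
Claim 4 — $1,764: 25% coinsurance on $1,764 = $441. Owner pays $441; OOP now $3,433.25.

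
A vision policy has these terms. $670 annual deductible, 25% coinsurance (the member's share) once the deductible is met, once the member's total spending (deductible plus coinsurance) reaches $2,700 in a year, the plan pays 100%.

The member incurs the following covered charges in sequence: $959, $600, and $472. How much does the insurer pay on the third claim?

Claim 1 — $959: $670 finishes the deductible; $289 goes to coinsurance; member's 25% is $72.25. Member pays $742.25; OOP now $742.25. Insurer: $959 − $742.25 = $216.75.
Claim 2 — $600: deductible already satisfied, so member's share is 25% × $600 = $150. Member owes $150 (running OOP $892.25). Insurer: $600 − $150 = $450.
Claim 3 — $472: deductible met; 25% of $472 = $118. Member pays $118; OOP now $1,010.25. Plan pays $472 − $118 = $354.

$354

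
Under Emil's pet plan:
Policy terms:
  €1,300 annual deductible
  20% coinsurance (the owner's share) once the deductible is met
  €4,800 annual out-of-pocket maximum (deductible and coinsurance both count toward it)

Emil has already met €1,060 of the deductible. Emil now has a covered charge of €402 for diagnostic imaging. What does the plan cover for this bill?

Deductible still to meet: €1,300 − €1,060 = €240.
That leaves €402 − €240 = €162 for coinsurance.
20% of €162 = €32.40 falls to the owner.
So the owner owes €240 + €32.40 = €272.40 before any cap.
Total out-of-pocket so far would be €1,060 + €272.40 = €1,332.40, below the €4,800 cap — no reduction.
Insurer pays the balance: €402 − €272.40 = €129.60.

€129.60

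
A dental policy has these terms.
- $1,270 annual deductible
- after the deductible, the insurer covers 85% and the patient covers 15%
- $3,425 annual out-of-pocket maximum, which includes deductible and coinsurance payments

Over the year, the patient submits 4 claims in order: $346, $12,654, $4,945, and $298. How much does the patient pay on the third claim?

$395.50

Claim 1 — $346: fully absorbed by the deductible. Patient pays $346; OOP now $346.
Claim 2 — $12,654: $924 finishes the deductible; $11,730 goes to coinsurance; 15% of $11,730 = $1,759.50. Patient pays $2,683.50; OOP now $3,029.50.
Claim 3 — $4,945: deductible already satisfied, so patient's share is 15% × $4,945 = $741.75. That would push OOP to $3,771.25, over the $3,425 cap, so patient pays $3,425 − $3,029.50 = $395.50.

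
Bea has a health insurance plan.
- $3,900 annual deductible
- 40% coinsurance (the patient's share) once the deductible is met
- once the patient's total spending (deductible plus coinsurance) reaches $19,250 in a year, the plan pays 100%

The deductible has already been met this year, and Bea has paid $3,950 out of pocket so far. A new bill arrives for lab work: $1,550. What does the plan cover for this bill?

$930

With the deductible met, the entire $1,550 is subject to coinsurance.
Patient's 40% share of $1,550 is $620.
Total out-of-pocket so far would be $3,950 + $620 = $4,570, below the $19,250 cap — no reduction.
The insurer covers the remainder: $1,550 − $620 = $930.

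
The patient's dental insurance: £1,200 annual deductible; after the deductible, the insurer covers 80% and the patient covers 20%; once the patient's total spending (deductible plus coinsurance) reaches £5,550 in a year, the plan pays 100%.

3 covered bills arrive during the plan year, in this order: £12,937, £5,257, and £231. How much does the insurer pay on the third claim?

Claim 1 — £12,937: £1,200 to deductible, leaving £11,737; 20% of £11,737 = £2,347.40. Patient owes £3,547.40 (running OOP £3,547.40). Plan pays £12,937 − £3,547.40 = £9,389.60.
Claim 2 — £5,257: deductible already satisfied, so patient's share is 20% × £5,257 = £1,051.40. Cost to patient: £1,051.40. OOP to date £4,598.80. Plan pays £5,257 − £1,051.40 = £4,205.60.
Claim 3 — £231: 20% coinsurance on £231 = £46.20. Patient pays £46.20; OOP now £4,645. Insurer: £231 − £46.20 = £184.80.

£184.80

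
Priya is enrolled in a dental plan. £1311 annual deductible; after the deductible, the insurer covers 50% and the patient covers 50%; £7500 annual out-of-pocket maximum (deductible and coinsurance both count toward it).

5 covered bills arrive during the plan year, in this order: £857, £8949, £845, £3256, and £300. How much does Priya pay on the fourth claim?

£1519

Bill 1, £857: fully absorbed by the deductible. Patient owes £857 (running OOP £857).
Bill 2, £8949: deductible takes £454, £8495 remains; coinsurance £8495 × 50% = £4247.50. Patient pays £4701.50; OOP now £5558.50.
Bill 3, £845: deductible met; 50% of £845 = £422.50. Patient owes £422.50 (running OOP £5981).
Bill 4, £3256: deductible already satisfied, so patient's share is 50% × £3256 = £1628. That would push OOP to £7609, over the £7500 cap, so patient pays £7500 − £5981 = £1519.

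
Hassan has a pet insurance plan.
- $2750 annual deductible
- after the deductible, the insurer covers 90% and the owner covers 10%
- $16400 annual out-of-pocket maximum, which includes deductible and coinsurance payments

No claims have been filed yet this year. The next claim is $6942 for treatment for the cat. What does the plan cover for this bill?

$3772.80

Deductible not yet touched, so the first $2750 of the bill goes to the deductible.
That leaves $6942 − $2750 = $4192 for coinsurance.
Coinsurance: $4192 × 10% = $419.20.
That puts the owner's cost at $2750 + $419.20 = $3169.20 before any cap.
Year-to-date out-of-pocket becomes $0 + $3169.20 = $3169.20, still under the $16400 maximum, so no cap applies.
The insurer covers the remainder: $6942 − $3169.20 = $3772.80.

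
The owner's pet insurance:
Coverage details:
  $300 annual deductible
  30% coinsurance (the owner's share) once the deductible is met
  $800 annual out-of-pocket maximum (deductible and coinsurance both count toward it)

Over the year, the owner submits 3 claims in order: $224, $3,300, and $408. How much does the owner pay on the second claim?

Claim 1 ($224): fully absorbed by the deductible. Owner owes $224 (running OOP $224).
Claim 2 ($3,300): deductible takes $76, $3,224 remains; 30% of $3,224 = $967.20. Together that's $76 + $967.20 = $1,043.20. That would push OOP to $1,267.20, over the $800 cap, so owner pays $800 − $224 = $576.

$576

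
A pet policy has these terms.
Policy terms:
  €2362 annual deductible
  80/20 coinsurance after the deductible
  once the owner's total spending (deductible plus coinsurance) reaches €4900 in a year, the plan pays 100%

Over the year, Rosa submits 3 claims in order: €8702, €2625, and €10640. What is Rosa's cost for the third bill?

#1 (€8702): €2362 to deductible, leaving €6340; coinsurance €6340 × 20% = €1268. Owner owes €3630 (running OOP €3630).
#2 (€2625): deductible met; 20% of €2625 = €525. Owner pays €525; OOP now €4155.
#3 (€10640): deductible already satisfied, so owner's share is 20% × €10640 = €2128. That would push OOP to €6283, over the €4900 cap, so owner pays €4900 − €4155 = €745.

€745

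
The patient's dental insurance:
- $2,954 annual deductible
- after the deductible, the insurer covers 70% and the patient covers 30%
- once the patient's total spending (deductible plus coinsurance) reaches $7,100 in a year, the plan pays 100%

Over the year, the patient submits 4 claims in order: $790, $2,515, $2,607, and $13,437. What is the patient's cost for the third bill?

#1 ($790): entire amount goes to the deductible. Patient pays $790; OOP now $790.
#2 ($2,515): $2,164 to deductible, leaving $351; patient's 30% is $105.30. Patient pays $2,269.30; OOP now $3,059.30.
#3 ($2,607): 30% coinsurance on $2,607 = $782.10. Patient owes $782.10 (running OOP $3,841.40).

$782.10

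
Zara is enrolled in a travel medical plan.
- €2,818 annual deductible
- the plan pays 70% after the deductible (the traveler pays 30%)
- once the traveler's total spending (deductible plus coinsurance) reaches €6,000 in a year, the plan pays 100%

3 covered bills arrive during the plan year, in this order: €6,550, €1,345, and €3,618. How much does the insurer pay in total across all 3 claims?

Claim 1 — €6,550: deductible takes €2,818, €3,732 remains; traveler's 30% is €1,119.60. Traveler owes €3,937.60 (running OOP €3,937.60). Insurer: €6,550 − €3,937.60 = €2,612.40.
Claim 2 — €1,345: 30% coinsurance on €1,345 = €403.50. Traveler pays €403.50; OOP now €4,341.10. Plan pays €1,345 − €403.50 = €941.50.
Claim 3 — €3,618: 30% coinsurance on €3,618 = €1,085.40. Cost to traveler: €1,085.40. OOP to date €5,426.50. Insurer: €3,618 − €1,085.40 = €2,532.60.
Insurer total = bills − traveler's total = €11,513 − €5,426.50 = €6,086.50.

€6,086.50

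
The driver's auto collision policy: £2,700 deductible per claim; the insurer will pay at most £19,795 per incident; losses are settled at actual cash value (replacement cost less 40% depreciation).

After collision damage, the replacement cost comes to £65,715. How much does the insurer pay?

£19,795

At 40% depreciation, ACV = £65,715 − £26,286 = £39,429.
After the deductible, £39,429 − £2,700 = £36,729 remains.
Since £36,729 > £19,795, the payout is capped at £19,795.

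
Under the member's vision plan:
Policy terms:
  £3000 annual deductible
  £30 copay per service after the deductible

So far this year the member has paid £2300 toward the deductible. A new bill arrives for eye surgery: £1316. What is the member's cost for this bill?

£730

Deductible still to meet: £3000 − £2300 = £700.
That leaves £1316 − £700 = £616 for the copay.
Copay on this service: £30.
So the member owes £700 + £30 = £730.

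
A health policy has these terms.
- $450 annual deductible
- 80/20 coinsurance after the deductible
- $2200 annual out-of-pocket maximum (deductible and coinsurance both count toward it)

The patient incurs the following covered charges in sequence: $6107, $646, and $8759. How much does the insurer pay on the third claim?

$8269.60

Claim 1 ($6107): $450 to deductible, leaving $5657; patient's 20% is $1131.40. Cost to patient: $1581.40. OOP to date $1581.40. Insurer: $6107 − $1581.40 = $4525.60.
Claim 2 ($646): deductible already satisfied, so patient's share is 20% × $646 = $129.20. Patient pays $129.20; OOP now $1710.60. Plan pays $646 − $129.20 = $516.80.
Claim 3 ($8759): deductible already satisfied, so patient's share is 20% × $8759 = $1751.80. Adding that to $1710.60 gives $3462.40, past the $2200 cap; patient pays only $2200 − $1710.60 = $489.40. Insurer: $8759 − $489.40 = $8269.60.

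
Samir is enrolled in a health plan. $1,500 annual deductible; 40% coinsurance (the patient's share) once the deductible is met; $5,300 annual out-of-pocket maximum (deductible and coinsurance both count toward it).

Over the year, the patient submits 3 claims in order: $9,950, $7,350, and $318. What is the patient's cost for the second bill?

$420

Claim 1 ($9,950): deductible takes $1,500, $8,450 remains; 40% of $8,450 = $3,380. Patient pays $4,880; OOP now $4,880.
Claim 2 ($7,350): 40% coinsurance on $7,350 = $2,940. OOP would hit $7,820 > $5,300, so the cap limits the patient to $5,300 − $4,880 = $420.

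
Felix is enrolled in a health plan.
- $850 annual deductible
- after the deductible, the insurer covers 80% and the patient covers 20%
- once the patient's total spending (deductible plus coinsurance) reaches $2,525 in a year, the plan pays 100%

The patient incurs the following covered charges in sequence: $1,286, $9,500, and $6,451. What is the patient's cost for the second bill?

Claim 1 ($1,286): $850 finishes the deductible; $436 goes to coinsurance; patient's 20% is $87.20. Patient pays $937.20; OOP now $937.20.
Claim 2 ($9,500): deductible met; 20% of $9,500 = $1,900. Adding that to $937.20 gives $2,837.20, past the $2,525 cap; patient pays only $2,525 − $937.20 = $1,587.80.

$1,587.80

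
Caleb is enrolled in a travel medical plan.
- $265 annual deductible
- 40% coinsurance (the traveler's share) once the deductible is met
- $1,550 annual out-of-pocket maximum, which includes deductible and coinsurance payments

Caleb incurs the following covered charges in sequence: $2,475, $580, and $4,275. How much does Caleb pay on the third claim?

$169

Claim 1 — $2,475: $265 finishes the deductible; $2,210 goes to coinsurance; 40% of $2,210 = $884. Traveler owes $1,149 (running OOP $1,149).
Claim 2 — $580: 40% coinsurance on $580 = $232. Traveler owes $232 (running OOP $1,381).
Claim 3 — $4,275: 40% coinsurance on $4,275 = $1,710. OOP would hit $3,091 > $1,550, so the cap limits the traveler to $1,550 − $1,381 = $169.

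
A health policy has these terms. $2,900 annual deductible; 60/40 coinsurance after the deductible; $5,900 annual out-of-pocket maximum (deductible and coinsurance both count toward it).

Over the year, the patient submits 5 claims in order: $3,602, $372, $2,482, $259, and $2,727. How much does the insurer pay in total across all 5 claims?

Claim 1 ($3,602): $2,900 finishes the deductible; $702 goes to coinsurance; patient's 40% is $280.80. Patient owes $3,180.80 (running OOP $3,180.80). Insurer: $3,602 − $3,180.80 = $421.20.
Claim 2 ($372): 40% coinsurance on $372 = $148.80. Patient owes $148.80 (running OOP $3,329.60). Plan pays $372 − $148.80 = $223.20.
Claim 3 ($2,482): deductible met; 40% of $2,482 = $992.80. Patient pays $992.80; OOP now $4,322.40. Insurer: $2,482 − $992.80 = $1,489.20.
Claim 4 ($259): deductible already satisfied, so patient's share is 40% × $259 = $103.60. Patient owes $103.60 (running OOP $4,426). Plan pays $259 − $103.60 = $155.40.
Claim 5 ($2,727): 40% coinsurance on $2,727 = $1,090.80. Patient owes $1,090.80 (running OOP $5,516.80). Insurer: $2,727 − $1,090.80 = $1,636.20.
Insurer total: $421.20 + $223.20 + $1,489.20 + $155.40 + $1,636.20 = $3,925.20.

$3,925.20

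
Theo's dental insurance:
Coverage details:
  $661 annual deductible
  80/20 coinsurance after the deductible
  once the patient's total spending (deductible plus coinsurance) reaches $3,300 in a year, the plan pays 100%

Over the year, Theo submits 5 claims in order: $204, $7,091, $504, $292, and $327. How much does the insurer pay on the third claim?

Claim 1 ($204): entire amount goes to the deductible. Patient pays $204; OOP now $204. Plan pays $204 − $204 = $0.
Claim 2 ($7,091): $457 to deductible, leaving $6,634; 20% of $6,634 = $1,326.80. Patient pays $1,783.80; OOP now $1,987.80. Plan pays $7,091 − $1,783.80 = $5,307.20.
Claim 3 ($504): deductible met; 20% of $504 = $100.80. Cost to patient: $100.80. OOP to date $2,088.60. Insurer: $504 − $100.80 = $403.20.

$403.20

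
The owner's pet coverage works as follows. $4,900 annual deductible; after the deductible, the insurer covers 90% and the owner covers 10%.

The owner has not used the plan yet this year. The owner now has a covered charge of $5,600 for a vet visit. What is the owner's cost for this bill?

$4,970

Nothing has been paid toward the $4,900 deductible, so the first $4,900 of this charge is applied there.
The remaining $700 (= $5,600 − $4,900) moves to coinsurance.
10% of $700 = $70 falls to the owner.
Owner responsibility: $4,900 + $70 = $4,970.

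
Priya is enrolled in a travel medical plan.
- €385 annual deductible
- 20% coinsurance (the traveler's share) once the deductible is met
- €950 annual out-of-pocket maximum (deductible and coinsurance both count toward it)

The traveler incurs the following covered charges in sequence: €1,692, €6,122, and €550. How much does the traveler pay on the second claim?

€303.60

Claim 1 — €1,692: €385 to deductible, leaving €1,307; coinsurance €1,307 × 20% = €261.40. Cost to traveler: €646.40. OOP to date €646.40.
Claim 2 — €6,122: 20% coinsurance on €6,122 = €1,224.40. That would push OOP to €1,870.80, over the €950 cap, so traveler pays €950 − €646.40 = €303.60.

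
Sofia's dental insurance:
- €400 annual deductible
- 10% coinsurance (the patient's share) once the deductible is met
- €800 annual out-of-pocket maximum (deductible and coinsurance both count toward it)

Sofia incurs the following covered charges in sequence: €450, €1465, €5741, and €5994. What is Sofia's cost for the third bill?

Claim 1 (€450): deductible takes €400, €50 remains; patient's 10% is €5. Cost to patient: €405. OOP to date €405.
Claim 2 (€1465): deductible met; 10% of €1465 = €146.50. Patient pays €146.50; OOP now €551.50.
Claim 3 (€5741): deductible already satisfied, so patient's share is 10% × €5741 = €574.10. Adding that to €551.50 gives €1125.60, past the €800 cap; patient pays only €800 − €551.50 = €248.50.

€248.50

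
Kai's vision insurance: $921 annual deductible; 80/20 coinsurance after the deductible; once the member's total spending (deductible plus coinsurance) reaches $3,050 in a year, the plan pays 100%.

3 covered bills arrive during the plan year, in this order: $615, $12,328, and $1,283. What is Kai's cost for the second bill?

Bill 1, $615: entire amount goes to the deductible. Member owes $615 (running OOP $615).
Bill 2, $12,328: $306 to deductible, leaving $12,022; member's 20% is $2,404.40. Claim cost before the cap: $306 + $2,404.40 = $2,710.40. That would push OOP to $3,325.40, over the $3,050 cap, so member pays $3,050 − $615 = $2,435.

$2,435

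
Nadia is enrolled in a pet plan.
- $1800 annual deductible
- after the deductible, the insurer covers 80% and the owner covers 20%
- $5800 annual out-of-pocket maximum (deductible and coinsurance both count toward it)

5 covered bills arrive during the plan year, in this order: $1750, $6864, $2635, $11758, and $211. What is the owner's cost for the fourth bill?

$2110.20

#1 ($1750): entire amount goes to the deductible. Cost to owner: $1750. OOP to date $1750.
#2 ($6864): $50 finishes the deductible; $6814 goes to coinsurance; owner's 20% is $1362.80. Owner pays $1412.80; OOP now $3162.80.
#3 ($2635): deductible met; 20% of $2635 = $527. Owner owes $527 (running OOP $3689.80).
#4 ($11758): 20% coinsurance on $11758 = $2351.60. Adding that to $3689.80 gives $6041.40, past the $5800 cap; owner pays only $5800 − $3689.80 = $2110.20.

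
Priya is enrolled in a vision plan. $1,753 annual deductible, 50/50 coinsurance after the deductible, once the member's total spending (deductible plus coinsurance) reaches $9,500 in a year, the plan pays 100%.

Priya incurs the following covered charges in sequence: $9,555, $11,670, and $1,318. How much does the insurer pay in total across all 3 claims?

Claim 1 — $9,555: $1,753 finishes the deductible; $7,802 goes to coinsurance; member's 50% is $3,901. Cost to member: $5,654. OOP to date $5,654. Insurer: $9,555 − $5,654 = $3,901.
Claim 2 — $11,670: 50% coinsurance on $11,670 = $5,835. That would push OOP to $11,489, over the $9,500 cap, so member pays $9,500 − $5,654 = $3,846. Plan pays $11,670 − $3,846 = $7,824.
Claim 3 — $1,318: 50% coinsurance on $1,318 = $659. That would push OOP to $10,159, over the $9,500 cap, so member pays $9,500 − $9,500 = $0. Plan pays $1,318 − $0 = $1,318.
Insurer total: $3,901 + $7,824 + $1,318 = $13,043.

$13,043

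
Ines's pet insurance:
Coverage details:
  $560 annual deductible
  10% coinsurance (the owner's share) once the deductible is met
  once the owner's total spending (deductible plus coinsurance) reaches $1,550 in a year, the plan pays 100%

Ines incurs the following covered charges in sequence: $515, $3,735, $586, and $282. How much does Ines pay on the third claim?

Claim 1 ($515): fully absorbed by the deductible. Cost to owner: $515. OOP to date $515.
Claim 2 ($3,735): $45 finishes the deductible; $3,690 goes to coinsurance; coinsurance $3,690 × 10% = $369. Cost to owner: $414. OOP to date $929.
Claim 3 ($586): deductible already satisfied, so owner's share is 10% × $586 = $58.60. Cost to owner: $58.60. OOP to date $987.60.

$58.60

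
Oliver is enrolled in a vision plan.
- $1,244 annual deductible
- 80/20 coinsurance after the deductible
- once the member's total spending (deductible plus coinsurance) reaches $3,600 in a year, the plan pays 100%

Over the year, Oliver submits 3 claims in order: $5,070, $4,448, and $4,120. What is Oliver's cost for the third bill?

Claim 1 ($5,070): $1,244 finishes the deductible; $3,826 goes to coinsurance; member's 20% is $765.20. Cost to member: $2,009.20. OOP to date $2,009.20.
Claim 2 ($4,448): deductible already satisfied, so member's share is 20% × $4,448 = $889.60. Member pays $889.60; OOP now $2,898.80.
Claim 3 ($4,120): deductible already satisfied, so member's share is 20% × $4,120 = $824. OOP would hit $3,722.80 > $3,600, so the cap limits the member to $3,600 − $2,898.80 = $701.20.

$701.20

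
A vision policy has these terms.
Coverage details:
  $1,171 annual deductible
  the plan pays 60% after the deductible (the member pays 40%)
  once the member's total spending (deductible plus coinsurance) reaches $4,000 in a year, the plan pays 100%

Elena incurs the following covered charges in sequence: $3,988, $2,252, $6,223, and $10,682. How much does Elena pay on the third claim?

$801.40

#1 ($3,988): $1,171 to deductible, leaving $2,817; member's 40% is $1,126.80. Cost to member: $2,297.80. OOP to date $2,297.80.
#2 ($2,252): 40% coinsurance on $2,252 = $900.80. Cost to member: $900.80. OOP to date $3,198.60.
#3 ($6,223): 40% coinsurance on $6,223 = $2,489.20. That would push OOP to $5,687.80, over the $4,000 cap, so member pays $4,000 − $3,198.60 = $801.40.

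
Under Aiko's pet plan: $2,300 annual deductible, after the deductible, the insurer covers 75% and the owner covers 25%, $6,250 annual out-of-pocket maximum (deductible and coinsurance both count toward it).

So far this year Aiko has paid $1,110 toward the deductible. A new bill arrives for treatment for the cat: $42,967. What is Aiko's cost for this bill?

$5,140

Remaining deductible: $2,300 − $1,110 = $1,190.
After the $1,190 deductible portion, $42,967 − $1,190 = $41,777 is subject to coinsurance.
Owner's 25% share of $41,777 is $10,444.25.
So the owner owes $1,190 + $10,444.25 = $11,634.25 before any cap.
That would bring total out-of-pocket to $12,744.25, past the $6,250 cap. The owner is capped at $6,250 − $1,110 = $5,140 on this claim.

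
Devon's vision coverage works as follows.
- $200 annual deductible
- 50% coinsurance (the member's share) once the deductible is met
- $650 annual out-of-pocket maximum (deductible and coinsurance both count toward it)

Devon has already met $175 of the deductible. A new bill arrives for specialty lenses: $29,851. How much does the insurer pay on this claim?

$29,376

Remaining deductible: $200 − $175 = $25.
After the $25 deductible portion, $29,851 − $25 = $29,826 is subject to coinsurance.
50% of $29,826 = $14,913 falls to the member.
Member responsibility before any cap: $25 + $14,913 = $14,938.
Year-to-date out-of-pocket would reach $175 + $14,938 = $15,113, above the $650 maximum, so the member pays only $650 − $175 = $475.
The plan picks up $29,851 − $475 = $29,376.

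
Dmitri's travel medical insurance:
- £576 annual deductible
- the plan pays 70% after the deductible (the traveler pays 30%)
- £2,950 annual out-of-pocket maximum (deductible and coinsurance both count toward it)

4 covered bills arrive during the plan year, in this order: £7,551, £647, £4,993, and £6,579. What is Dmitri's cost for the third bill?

Claim 1 — £7,551: £576 to deductible, leaving £6,975; traveler's 30% is £2,092.50. Cost to traveler: £2,668.50. OOP to date £2,668.50.
Claim 2 — £647: deductible already satisfied, so traveler's share is 30% × £647 = £194.10. Traveler owes £194.10 (running OOP £2,862.60).
Claim 3 — £4,993: deductible met; 30% of £4,993 = £1,497.90. OOP would hit £4,360.50 > £2,950, so the cap limits the traveler to £2,950 − £2,862.60 = £87.40.

£87.40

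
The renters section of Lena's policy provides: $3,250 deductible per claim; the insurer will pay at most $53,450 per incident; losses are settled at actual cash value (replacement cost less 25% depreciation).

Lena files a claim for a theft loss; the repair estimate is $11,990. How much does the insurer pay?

Depreciate 25%: the covered value is $11,990 × 0.75 = $8,992.50.
After the deductible, $8,992.50 − $3,250 = $5,742.50 remains.
$5,742.50 is within the $53,450 limit, so the insurer pays $5,742.50.

$5,742.50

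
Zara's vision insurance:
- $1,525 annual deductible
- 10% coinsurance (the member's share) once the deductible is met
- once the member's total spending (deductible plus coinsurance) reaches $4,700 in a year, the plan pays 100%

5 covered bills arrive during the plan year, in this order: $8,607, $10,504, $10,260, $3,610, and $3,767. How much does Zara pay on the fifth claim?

$29.40

Bill 1, $8,607: $1,525 to deductible, leaving $7,082; member's 10% is $708.20. Member owes $2,233.20 (running OOP $2,233.20).
Bill 2, $10,504: deductible already satisfied, so member's share is 10% × $10,504 = $1,050.40. Member owes $1,050.40 (running OOP $3,283.60).
Bill 3, $10,260: 10% coinsurance on $10,260 = $1,026. Member pays $1,026; OOP now $4,309.60.
Bill 4, $3,610: 10% coinsurance on $3,610 = $361. Member owes $361 (running OOP $4,670.60).
Bill 5, $3,767: 10% coinsurance on $3,767 = $376.70. That would push OOP to $5,047.30, over the $4,700 cap, so member pays $4,700 − $4,670.60 = $29.40.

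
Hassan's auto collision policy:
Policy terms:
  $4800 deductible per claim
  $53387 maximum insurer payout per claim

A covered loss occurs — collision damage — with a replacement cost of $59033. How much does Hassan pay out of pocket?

$5646

Less the $4800 deductible: $59033 − $4800 = $54233.
The $53387 per-incident cap binds; insurer pays $53387.
Driver's share is the uncovered remainder: $59033 − $53387 = $5646.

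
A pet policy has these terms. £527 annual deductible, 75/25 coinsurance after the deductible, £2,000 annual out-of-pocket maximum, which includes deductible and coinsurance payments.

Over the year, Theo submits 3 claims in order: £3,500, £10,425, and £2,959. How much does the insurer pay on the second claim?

£9,695.25

Claim 1 (£3,500): £527 to deductible, leaving £2,973; owner's 25% is £743.25. Cost to owner: £1,270.25. OOP to date £1,270.25. Plan pays £3,500 − £1,270.25 = £2,229.75.
Claim 2 (£10,425): deductible already satisfied, so owner's share is 25% × £10,425 = £2,606.25. That would push OOP to £3,876.50, over the £2,000 cap, so owner pays £2,000 − £1,270.25 = £729.75. Plan pays £10,425 − £729.75 = £9,695.25.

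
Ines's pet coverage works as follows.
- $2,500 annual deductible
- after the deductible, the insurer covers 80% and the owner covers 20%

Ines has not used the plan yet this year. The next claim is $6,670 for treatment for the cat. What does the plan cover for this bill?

$3,336

Deductible not yet touched, so the first $2,500 of the bill goes to the deductible.
That leaves $6,670 − $2,500 = $4,170 for coinsurance.
Coinsurance: $4,170 × 20% = $834.
So the owner owes $2,500 + $834 = $3,334.
The insurer covers the remainder: $6,670 − $3,334 = $3,336.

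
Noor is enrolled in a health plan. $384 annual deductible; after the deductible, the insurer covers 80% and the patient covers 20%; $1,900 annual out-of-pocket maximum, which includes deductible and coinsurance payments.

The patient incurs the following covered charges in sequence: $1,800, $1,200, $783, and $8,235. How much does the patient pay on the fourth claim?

Claim 1 — $1,800: $384 to deductible, leaving $1,416; 20% of $1,416 = $283.20. Patient owes $667.20 (running OOP $667.20).
Claim 2 — $1,200: 20% coinsurance on $1,200 = $240. Cost to patient: $240. OOP to date $907.20.
Claim 3 — $783: deductible met; 20% of $783 = $156.60. Patient pays $156.60; OOP now $1,063.80.
Claim 4 — $8,235: 20% coinsurance on $8,235 = $1,647. That would push OOP to $2,710.80, over the $1,900 cap, so patient pays $1,900 − $1,063.80 = $836.20.

$836.20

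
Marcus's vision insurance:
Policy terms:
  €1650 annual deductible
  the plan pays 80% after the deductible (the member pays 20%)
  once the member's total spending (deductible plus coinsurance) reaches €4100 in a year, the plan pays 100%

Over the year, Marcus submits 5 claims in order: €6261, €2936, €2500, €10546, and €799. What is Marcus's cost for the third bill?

€500

Bill 1, €6261: €1650 finishes the deductible; €4611 goes to coinsurance; 20% of €4611 = €922.20. Member pays €2572.20; OOP now €2572.20.
Bill 2, €2936: deductible already satisfied, so member's share is 20% × €2936 = €587.20. Member owes €587.20 (running OOP €3159.40).
Bill 3, €2500: deductible already satisfied, so member's share is 20% × €2500 = €500. Member pays €500; OOP now €3659.40.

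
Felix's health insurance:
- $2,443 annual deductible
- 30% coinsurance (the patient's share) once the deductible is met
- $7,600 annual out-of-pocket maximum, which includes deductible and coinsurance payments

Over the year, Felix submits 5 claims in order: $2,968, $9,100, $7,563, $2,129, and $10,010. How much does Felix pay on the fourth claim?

Claim 1 — $2,968: deductible takes $2,443, $525 remains; patient's 30% is $157.50. Cost to patient: $2,600.50. OOP to date $2,600.50.
Claim 2 — $9,100: 30% coinsurance on $9,100 = $2,730. Cost to patient: $2,730. OOP to date $5,330.50.
Claim 3 — $7,563: deductible already satisfied, so patient's share is 30% × $7,563 = $2,268.90. Patient owes $2,268.90 (running OOP $7,599.40).
Claim 4 — $2,129: deductible already satisfied, so patient's share is 30% × $2,129 = $638.70. OOP would hit $8,238.10 > $7,600, so the cap limits the patient to $7,600 − $7,599.40 = $0.60.

$0.60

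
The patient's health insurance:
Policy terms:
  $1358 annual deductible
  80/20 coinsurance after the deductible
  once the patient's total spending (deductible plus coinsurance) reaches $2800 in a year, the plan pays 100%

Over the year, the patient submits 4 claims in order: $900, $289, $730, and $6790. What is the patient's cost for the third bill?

Claim 1 — $900: entire amount goes to the deductible. Patient owes $900 (running OOP $900).
Claim 2 — $289: all of it applies to the deductible. Cost to patient: $289. OOP to date $1189.
Claim 3 — $730: $169 to deductible, leaving $561; 20% of $561 = $112.20. Cost to patient: $281.20. OOP to date $1470.20.

$281.20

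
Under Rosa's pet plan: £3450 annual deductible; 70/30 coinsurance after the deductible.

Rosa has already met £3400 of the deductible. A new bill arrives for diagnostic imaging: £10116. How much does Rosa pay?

£3400 of the £3450 deductible is already met, leaving £50.
The remaining £10066 (= £10116 − £50) moves to coinsurance.
30% of £10066 = £3019.80 falls to the owner.
That puts the owner's cost at £50 + £3019.80 = £3069.80.

£3069.80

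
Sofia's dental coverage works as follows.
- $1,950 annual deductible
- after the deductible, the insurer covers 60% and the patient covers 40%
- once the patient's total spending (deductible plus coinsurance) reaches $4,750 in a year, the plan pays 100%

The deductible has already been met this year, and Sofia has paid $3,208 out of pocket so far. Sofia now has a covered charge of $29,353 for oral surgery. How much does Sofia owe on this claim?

$1,542

With the deductible met, the entire $29,353 is subject to coinsurance.
Patient's 40% share of $29,353 is $11,741.20.
Adding $11,741.20 to the $3,208 already spent would give $14,949.20, which exceeds the $4,750 cap; the patient pays just $4,750 − $3,208 = $1,542.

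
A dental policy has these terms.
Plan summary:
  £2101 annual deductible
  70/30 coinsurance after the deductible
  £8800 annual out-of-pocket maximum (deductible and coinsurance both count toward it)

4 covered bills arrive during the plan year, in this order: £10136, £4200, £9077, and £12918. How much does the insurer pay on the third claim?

£6353.90

Claim 1 (£10136): deductible takes £2101, £8035 remains; patient's 30% is £2410.50. Cost to patient: £4511.50. OOP to date £4511.50. Insurer: £10136 − £4511.50 = £5624.50.
Claim 2 (£4200): deductible met; 30% of £4200 = £1260. Patient pays £1260; OOP now £5771.50. Insurer: £4200 − £1260 = £2940.
Claim 3 (£9077): 30% coinsurance on £9077 = £2723.10. Cost to patient: £2723.10. OOP to date £8494.60. Insurer: £9077 − £2723.10 = £6353.90.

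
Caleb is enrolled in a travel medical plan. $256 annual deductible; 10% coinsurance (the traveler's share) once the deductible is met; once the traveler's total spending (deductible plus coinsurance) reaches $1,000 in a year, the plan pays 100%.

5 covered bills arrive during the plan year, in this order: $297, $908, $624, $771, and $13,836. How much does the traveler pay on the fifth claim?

Claim 1 — $297: deductible takes $256, $41 remains; traveler's 10% is $4.10. Traveler owes $260.10 (running OOP $260.10).
Claim 2 — $908: deductible already satisfied, so traveler's share is 10% × $908 = $90.80. Traveler owes $90.80 (running OOP $350.90).
Claim 3 — $624: deductible met; 10% of $624 = $62.40. Traveler owes $62.40 (running OOP $413.30).
Claim 4 — $771: 10% coinsurance on $771 = $77.10. Cost to traveler: $77.10. OOP to date $490.40.
Claim 5 — $13,836: deductible already satisfied, so traveler's share is 10% × $13,836 = $1,383.60. OOP would hit $1,874 > $1,000, so the cap limits the traveler to $1,000 − $490.40 = $509.60.

$509.60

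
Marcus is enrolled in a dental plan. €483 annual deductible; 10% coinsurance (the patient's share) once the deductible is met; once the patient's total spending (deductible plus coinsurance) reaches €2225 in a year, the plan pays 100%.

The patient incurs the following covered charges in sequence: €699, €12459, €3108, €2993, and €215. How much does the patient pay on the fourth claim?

Claim 1 — €699: €483 to deductible, leaving €216; coinsurance €216 × 10% = €21.60. Patient owes €504.60 (running OOP €504.60).
Claim 2 — €12459: 10% coinsurance on €12459 = €1245.90. Patient pays €1245.90; OOP now €1750.50.
Claim 3 — €3108: 10% coinsurance on €3108 = €310.80. Patient owes €310.80 (running OOP €2061.30).
Claim 4 — €2993: deductible already satisfied, so patient's share is 10% × €2993 = €299.30. Adding that to €2061.30 gives €2360.60, past the €2225 cap; patient pays only €2225 − €2061.30 = €163.70.

€163.70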